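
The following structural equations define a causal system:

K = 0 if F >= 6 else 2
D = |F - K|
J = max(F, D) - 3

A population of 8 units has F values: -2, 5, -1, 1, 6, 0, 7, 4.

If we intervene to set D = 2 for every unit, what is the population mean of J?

Every unit gets D=2 under the intervention. J values become -1, 2, -1, -1, 3, -1, 4, 1; E[J|do(D=2)] = 0.75.

0.75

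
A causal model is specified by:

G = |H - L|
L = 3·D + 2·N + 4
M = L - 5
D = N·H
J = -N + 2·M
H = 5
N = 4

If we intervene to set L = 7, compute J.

The intervention breaks the incoming arrows to L: L = 3·D + 2·N + 4 no longer applies, and L = 7.
M = L - 5  [with L=7]  = 2
J = -N + 2·M  [with N=4, M=2]  = 0

0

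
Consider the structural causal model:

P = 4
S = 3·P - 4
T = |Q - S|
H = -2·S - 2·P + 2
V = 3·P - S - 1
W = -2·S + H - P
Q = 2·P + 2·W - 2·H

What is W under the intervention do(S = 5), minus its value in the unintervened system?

12

Under do(S=5), the mechanism S = 3·P - 4 is discarded; S is fixed at 5.
H = -2·S - 2·P + 2  [with S=5, P=4]  = -16
W = -2·S + H - P  [with S=5, H=-16, P=4]  = -30
Without intervention: S = 3·P - 4  [with P=4]  = 8; H = -2·S - 2·P + 2  [with S=8, P=4]  = -22; W = -2·S + H - P  [with S=8, H=-22, P=4]  = -42.
Change = -30 − (-42) = 12.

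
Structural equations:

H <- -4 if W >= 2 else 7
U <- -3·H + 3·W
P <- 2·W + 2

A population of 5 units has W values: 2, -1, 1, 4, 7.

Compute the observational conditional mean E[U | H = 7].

Observing H=7 restricts to units where H's equation naturally yields 7: W ∈ {-1, 1}. In that subpopulation U = -24, -18, mean -21.

-21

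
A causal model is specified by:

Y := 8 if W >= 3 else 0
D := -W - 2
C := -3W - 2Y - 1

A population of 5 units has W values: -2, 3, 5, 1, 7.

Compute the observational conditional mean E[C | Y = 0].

0.5

Observing Y=0 restricts to units where Y's equation naturally yields 0: W ∈ {-2, 1}. In that subpopulation C = 5, -4, mean 0.5.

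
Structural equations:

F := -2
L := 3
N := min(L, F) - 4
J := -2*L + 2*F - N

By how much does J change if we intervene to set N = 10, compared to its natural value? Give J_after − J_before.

The intervention breaks the incoming arrows to N: N := min(L, F) - 4 no longer applies, and N = 10.
J = -2*L + 2*F - N  [with L=3, F=-2, N=10]  = -20
Without intervention: N = min(L, F) - 4  [with L=3, F=-2]  = -6; J = -2*L + 2*F - N  [with L=3, F=-2, N=-6]  = -4.
Change = -20 − (-4) = -16.

-16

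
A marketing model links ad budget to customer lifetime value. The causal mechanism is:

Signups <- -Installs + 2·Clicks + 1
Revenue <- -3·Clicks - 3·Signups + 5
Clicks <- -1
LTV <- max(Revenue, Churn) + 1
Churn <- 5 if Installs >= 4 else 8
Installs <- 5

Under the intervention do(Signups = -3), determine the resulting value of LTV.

The intervention breaks the incoming arrows to Signups: Signups <- -Installs + 2·Clicks + 1 no longer applies, and Signups = -3.
Churn = 5 if Installs >= 4 else 8  [with Installs=5]  = 5
Revenue = -3·Clicks - 3·Signups + 5  [with Clicks=-1, Signups=-3]  = 17
LTV = max(Revenue, Churn) + 1  [with Revenue=17, Churn=5]  = 18

18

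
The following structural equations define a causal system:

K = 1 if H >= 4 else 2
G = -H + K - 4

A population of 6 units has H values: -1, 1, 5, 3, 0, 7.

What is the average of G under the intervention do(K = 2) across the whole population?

Every unit gets K=2 under the intervention. G values become -1, -3, -7, -5, -2, -9; E[G|do(K=2)] = -4.5.

-4.5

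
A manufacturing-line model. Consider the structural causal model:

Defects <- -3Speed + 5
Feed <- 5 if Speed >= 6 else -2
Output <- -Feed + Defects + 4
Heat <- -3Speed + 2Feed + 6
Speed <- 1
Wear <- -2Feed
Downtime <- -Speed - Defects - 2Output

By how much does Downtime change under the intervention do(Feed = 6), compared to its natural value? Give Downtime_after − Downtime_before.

16

Under do(Feed=6), the mechanism Feed <- 5 if Speed >= 6 else -2 is discarded; Feed is fixed at 6.
Defects = -3Speed + 5  [with Speed=1]  = 2
Output = -Feed + Defects + 4  [with Feed=6, Defects=2]  = 0
Downtime = -Speed - Defects - 2Output  [with Speed=1, Defects=2, Output=0]  = -3
Without intervention: Feed = 5 if Speed >= 6 else -2  [with Speed=1]  = -2; Defects = -3Speed + 5  [with Speed=1]  = 2; Output = -Feed + Defects + 4  [with Feed=-2, Defects=2]  = 8; Downtime = -Speed - Defects - 2Output  [with Speed=1, Defects=2, Output=8]  = -19.
Change = -3 − (-19) = 16.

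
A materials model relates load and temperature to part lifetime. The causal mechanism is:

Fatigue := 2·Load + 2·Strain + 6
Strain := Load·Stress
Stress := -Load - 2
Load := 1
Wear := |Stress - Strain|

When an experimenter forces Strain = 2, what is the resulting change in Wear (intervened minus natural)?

The intervention breaks the incoming arrows to Strain: Strain := Load·Stress no longer applies, and Strain = 2.
Stress = -Load - 2  [with Load=1]  = -3
Wear = |Stress - Strain|  [with Stress=-3, Strain=2]  = 5
Without intervention: Stress = -Load - 2  [with Load=1]  = -3; Strain = Load·Stress  [with Load=1, Stress=-3]  = -3; Wear = |Stress - Strain|  [with Stress=-3, Strain=-3]  = 0.
Change = 5 − 0 = 5.

5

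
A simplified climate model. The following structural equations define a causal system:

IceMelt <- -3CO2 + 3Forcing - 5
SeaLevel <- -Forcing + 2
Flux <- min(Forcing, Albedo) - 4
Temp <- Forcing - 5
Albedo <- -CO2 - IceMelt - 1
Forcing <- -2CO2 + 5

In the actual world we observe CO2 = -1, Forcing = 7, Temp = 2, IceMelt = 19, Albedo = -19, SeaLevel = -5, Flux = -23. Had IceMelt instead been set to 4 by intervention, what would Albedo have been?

Intervening sets IceMelt = 4 and removes its equation (IceMelt <- -3CO2 + 3Forcing - 5).
Albedo = -CO2 - IceMelt - 1  [with CO2=-1, IceMelt=4]  = -4

-4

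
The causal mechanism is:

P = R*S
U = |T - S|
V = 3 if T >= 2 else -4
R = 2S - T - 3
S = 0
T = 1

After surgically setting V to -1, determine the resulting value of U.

do(V=-1) replaces the equation V = 3 if T >= 2 else -4 with the constant V = -1.
U is not downstream of the intervention, so its value is determined by the original equations.
U = |T - S|  [with T=1, S=0]  = 1

1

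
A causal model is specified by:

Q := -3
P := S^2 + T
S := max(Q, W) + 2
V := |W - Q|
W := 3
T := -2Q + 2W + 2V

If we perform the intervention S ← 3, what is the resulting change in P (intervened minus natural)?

-16

Under do(S=3), the mechanism S := max(Q, W) + 2 is discarded; S is fixed at 3.
V = |W - Q|  [with W=3, Q=-3]  = 6
T = -2Q + 2W + 2V  [with Q=-3, W=3, V=6]  = 24
P = S^2 + T  [with S=3, T=24]  = 33
Without intervention: V = |W - Q|  [with W=3, Q=-3]  = 6; S = max(Q, W) + 2  [with Q=-3, W=3]  = 5; T = -2Q + 2W + 2V  [with Q=-3, W=3, V=6]  = 24; P = S^2 + T  [with S=5, T=24]  = 49.
Change = 33 − 49 = -16.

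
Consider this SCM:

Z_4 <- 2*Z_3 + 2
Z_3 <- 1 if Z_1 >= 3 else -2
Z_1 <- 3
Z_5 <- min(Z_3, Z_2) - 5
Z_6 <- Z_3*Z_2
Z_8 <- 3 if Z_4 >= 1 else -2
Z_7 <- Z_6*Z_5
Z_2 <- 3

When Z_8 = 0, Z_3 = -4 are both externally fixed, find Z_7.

108

Under do(Z_8 = 0, Z_3 = -4), each intervened variable's structural equation is replaced by its fixed value.
Z_5 = min(Z_3, Z_2) - 5  [with Z_3=-4, Z_2=3]  = -9
Z_6 = Z_3*Z_2  [with Z_3=-4, Z_2=3]  = -12
Z_7 = Z_6*Z_5  [with Z_6=-12, Z_5=-9]  = 108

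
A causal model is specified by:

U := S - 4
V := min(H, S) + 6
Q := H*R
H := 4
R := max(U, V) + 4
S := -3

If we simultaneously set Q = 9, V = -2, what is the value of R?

2

Setting Q = 9, V = -2 by intervention discards those variables' equations.
U = S - 4  [with S=-3]  = -7
R = max(U, V) + 4  [with U=-7, V=-2]  = 2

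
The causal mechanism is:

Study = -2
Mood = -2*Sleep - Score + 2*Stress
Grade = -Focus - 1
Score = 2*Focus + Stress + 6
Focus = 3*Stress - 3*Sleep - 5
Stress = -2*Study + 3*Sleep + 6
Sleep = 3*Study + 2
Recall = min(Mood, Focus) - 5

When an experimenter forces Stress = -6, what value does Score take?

-22

do(Stress=-6) replaces the equation Stress = -2*Study + 3*Sleep + 6 with the constant Stress = -6.
Sleep = 3*Study + 2  [with Study=-2]  = -4
Focus = 3*Stress - 3*Sleep - 5  [with Stress=-6, Sleep=-4]  = -11
Score = 2*Focus + Stress + 6  [with Focus=-11, Stress=-6]  = -22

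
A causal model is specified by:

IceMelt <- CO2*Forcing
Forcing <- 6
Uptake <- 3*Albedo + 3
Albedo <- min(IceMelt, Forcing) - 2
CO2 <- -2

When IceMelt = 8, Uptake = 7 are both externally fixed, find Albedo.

4

The joint intervention fixes IceMelt = 8, Uptake = 7, removing each variable's own equation.
Albedo = min(IceMelt, Forcing) - 2  [with IceMelt=8, Forcing=6]  = 4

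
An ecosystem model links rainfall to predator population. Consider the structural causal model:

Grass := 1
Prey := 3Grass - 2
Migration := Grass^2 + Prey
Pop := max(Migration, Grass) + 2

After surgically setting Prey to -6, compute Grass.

Under do(Prey=-6), the mechanism Prey := 3Grass - 2 is discarded; Prey is fixed at -6.
Grass is not downstream of the intervention, so its value is determined by the original equations.

1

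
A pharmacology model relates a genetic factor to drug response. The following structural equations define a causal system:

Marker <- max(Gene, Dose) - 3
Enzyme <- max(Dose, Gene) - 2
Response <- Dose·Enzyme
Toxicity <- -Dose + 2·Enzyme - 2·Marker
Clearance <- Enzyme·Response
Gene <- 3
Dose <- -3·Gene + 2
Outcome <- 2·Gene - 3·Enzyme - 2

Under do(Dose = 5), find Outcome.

do(Dose=5) replaces the equation Dose <- -3·Gene + 2 with the constant Dose = 5.
Enzyme = max(Dose, Gene) - 2  [with Dose=5, Gene=3]  = 3
Outcome = 2·Gene - 3·Enzyme - 2  [with Gene=3, Enzyme=3]  = -5

-5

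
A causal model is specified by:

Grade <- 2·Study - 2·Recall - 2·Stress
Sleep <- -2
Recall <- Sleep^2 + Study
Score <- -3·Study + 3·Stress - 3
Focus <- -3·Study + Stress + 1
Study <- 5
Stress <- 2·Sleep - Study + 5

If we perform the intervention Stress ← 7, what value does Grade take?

The intervention breaks the incoming arrows to Stress: Stress <- 2·Sleep - Study + 5 no longer applies, and Stress = 7.
Recall = Sleep^2 + Study  [with Sleep=-2, Study=5]  = 9
Grade = 2·Study - 2·Recall - 2·Stress  [with Study=5, Recall=9, Stress=7]  = -22

-22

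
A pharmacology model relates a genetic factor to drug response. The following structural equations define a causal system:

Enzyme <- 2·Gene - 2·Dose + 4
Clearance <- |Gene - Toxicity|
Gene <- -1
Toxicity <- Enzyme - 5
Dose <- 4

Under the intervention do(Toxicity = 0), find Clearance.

1

Intervening sets Toxicity = 0 and removes its equation (Toxicity <- Enzyme - 5).
Clearance = |Gene - Toxicity|  [with Gene=-1, Toxicity=0]  = 1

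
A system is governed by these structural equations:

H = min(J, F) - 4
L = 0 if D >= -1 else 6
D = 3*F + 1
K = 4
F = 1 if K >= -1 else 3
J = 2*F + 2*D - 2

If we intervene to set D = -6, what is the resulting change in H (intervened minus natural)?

-13

do(D=-6) replaces the equation D = 3*F + 1 with the constant D = -6.
F = 1 if K >= -1 else 3  [with K=4]  = 1
J = 2*F + 2*D - 2  [with F=1, D=-6]  = -12
H = min(J, F) - 4  [with J=-12, F=1]  = -16
Without intervention: F = 1 if K >= -1 else 3  [with K=4]  = 1; D = 3*F + 1  [with F=1]  = 4; J = 2*F + 2*D - 2  [with F=1, D=4]  = 8; H = min(J, F) - 4  [with J=8, F=1]  = -3.
Change = -16 − (-3) = -13.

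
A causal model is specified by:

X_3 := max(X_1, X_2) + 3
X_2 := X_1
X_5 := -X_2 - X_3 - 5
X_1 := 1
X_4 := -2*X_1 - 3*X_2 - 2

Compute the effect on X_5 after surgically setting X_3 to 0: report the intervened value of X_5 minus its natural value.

4

do(X_3=0) replaces the equation X_3 := max(X_1, X_2) + 3 with the constant X_3 = 0.
X_2 = X_1  [with X_1=1]  = 1
X_5 = -X_2 - X_3 - 5  [with X_2=1, X_3=0]  = -6
Without intervention: X_2 = X_1  [with X_1=1]  = 1; X_3 = max(X_1, X_2) + 3  [with X_1=1, X_2=1]  = 4; X_5 = -X_2 - X_3 - 5  [with X_2=1, X_3=4]  = -10.
Change = -6 − (-10) = 4.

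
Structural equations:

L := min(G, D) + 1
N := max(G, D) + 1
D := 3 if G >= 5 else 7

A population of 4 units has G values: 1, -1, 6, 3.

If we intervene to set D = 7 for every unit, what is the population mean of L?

The intervention sets D=7 in all 4 units regardless of G. Recomputing L per unit gives 2, 0, 7, 4; average 3.25.

3.25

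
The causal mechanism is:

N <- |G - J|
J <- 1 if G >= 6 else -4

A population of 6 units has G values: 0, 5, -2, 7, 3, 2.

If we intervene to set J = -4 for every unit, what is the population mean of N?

do(J=-4) breaks J's dependence on G. With J=-4 fixed, N across the units is 4, 9, 2, 11, 7, 6, mean 6.5.

6.5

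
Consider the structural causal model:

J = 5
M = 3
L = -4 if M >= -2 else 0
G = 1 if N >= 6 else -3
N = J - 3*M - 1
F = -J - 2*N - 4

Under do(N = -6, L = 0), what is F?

Setting N = -6, L = 0 by intervention discards those variables' equations.
F = -J - 2*N - 4  [with J=5, N=-6]  = 3

3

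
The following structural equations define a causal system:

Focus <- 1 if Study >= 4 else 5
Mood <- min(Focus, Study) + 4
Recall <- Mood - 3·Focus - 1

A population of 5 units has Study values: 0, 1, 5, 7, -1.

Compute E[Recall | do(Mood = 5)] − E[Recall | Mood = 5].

Under do(Mood=5), Mood's equation is replaced by Mood=5 for every unit. Per-unit Recall: -11, -11, 1, 1, -11. Mean = -6.2.
E[Recall|Mood=5] averages over only the 3 units with Mood=5 (Study = 1, 5, 7): Recall = -11, 1, 1, mean -3.
Difference = -6.2 − (-3) = -3.2.

-3.2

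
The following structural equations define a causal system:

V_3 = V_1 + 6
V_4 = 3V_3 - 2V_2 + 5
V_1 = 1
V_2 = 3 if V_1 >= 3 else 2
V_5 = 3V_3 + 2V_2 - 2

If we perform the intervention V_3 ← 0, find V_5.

2

do(V_3=0) replaces the equation V_3 = V_1 + 6 with the constant V_3 = 0.
V_2 = 3 if V_1 >= 3 else 2  [with V_1=1]  = 2
V_5 = 3V_3 + 2V_2 - 2  [with V_3=0, V_2=2]  = 2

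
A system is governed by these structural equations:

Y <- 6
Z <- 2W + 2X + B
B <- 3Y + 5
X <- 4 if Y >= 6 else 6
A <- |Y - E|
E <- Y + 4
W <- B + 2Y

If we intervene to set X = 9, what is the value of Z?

111

Under do(X=9), the mechanism X <- 4 if Y >= 6 else 6 is discarded; X is fixed at 9.
B = 3Y + 5  [with Y=6]  = 23
W = B + 2Y  [with B=23, Y=6]  = 35
Z = 2W + 2X + B  [with W=35, X=9, B=23]  = 111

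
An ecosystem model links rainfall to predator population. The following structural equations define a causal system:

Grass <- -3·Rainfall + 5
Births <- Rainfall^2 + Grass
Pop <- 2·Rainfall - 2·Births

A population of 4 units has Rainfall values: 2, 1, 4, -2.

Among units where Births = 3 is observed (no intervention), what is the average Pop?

-3

E[Pop|Births=3] averages over only the 2 units with Births=3 (Rainfall = 2, 1): Pop = -2, -4, mean -3.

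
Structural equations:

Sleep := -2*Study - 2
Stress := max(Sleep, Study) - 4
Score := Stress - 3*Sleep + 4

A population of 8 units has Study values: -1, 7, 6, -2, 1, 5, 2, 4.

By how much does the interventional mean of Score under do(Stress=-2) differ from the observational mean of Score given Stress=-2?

Every unit gets Stress=-2 under the intervention. Score values become 2, 50, 44, -4, 14, 38, 20, 32; E[Score|do(Stress=-2)] = 24.5.
Conditioning on Stress=-2 selects the 2 unit(s) with Study ∈ {-2, 2}. Their Score values: -4, 20. Mean = 8.
Difference = 24.5 − 8 = 16.5.

16.5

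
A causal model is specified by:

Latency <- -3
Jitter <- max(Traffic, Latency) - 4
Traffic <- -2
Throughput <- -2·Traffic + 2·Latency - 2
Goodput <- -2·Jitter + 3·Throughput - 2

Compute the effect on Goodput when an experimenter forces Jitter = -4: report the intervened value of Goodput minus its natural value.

do(Jitter=-4) replaces the equation Jitter <- max(Traffic, Latency) - 4 with the constant Jitter = -4.
Throughput = -2·Traffic + 2·Latency - 2  [with Traffic=-2, Latency=-3]  = -4
Goodput = -2·Jitter + 3·Throughput - 2  [with Jitter=-4, Throughput=-4]  = -6
Without intervention: Jitter = max(Traffic, Latency) - 4  [with Traffic=-2, Latency=-3]  = -6; Throughput = -2·Traffic + 2·Latency - 2  [with Traffic=-2, Latency=-3]  = -4; Goodput = -2·Jitter + 3·Throughput - 2  [with Jitter=-6, Throughput=-4]  = -2.
Change = -6 − (-2) = -4.

-4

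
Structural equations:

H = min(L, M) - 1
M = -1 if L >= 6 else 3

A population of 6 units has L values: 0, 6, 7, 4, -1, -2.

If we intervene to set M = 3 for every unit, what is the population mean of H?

The intervention sets M=3 in all 6 units regardless of L. Recomputing H per unit gives -1, 2, 2, 2, -2, -3; average 0.

0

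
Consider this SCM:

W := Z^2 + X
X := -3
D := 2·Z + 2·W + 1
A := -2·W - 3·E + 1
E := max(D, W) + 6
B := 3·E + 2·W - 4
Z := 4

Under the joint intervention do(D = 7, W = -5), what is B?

The joint intervention fixes D = 7, W = -5, removing each variable's own equation.
E = max(D, W) + 6  [with D=7, W=-5]  = 13
B = 3·E + 2·W - 4  [with E=13, W=-5]  = 25

25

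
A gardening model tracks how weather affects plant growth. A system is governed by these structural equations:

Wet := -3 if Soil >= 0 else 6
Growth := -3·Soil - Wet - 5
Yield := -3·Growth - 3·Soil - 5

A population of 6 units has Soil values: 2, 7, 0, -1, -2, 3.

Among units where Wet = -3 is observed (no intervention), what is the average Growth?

E[Growth|Wet=-3] averages over only the 4 units with Wet=-3 (Soil = 2, 7, 0, 3): Growth = -8, -23, -2, -11, mean -11.

-11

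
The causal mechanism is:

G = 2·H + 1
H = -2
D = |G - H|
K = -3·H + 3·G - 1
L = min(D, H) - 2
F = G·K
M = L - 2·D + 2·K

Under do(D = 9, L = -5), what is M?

The joint intervention fixes D = 9, L = -5, removing each variable's own equation.
G = 2·H + 1  [with H=-2]  = -3
K = -3·H + 3·G - 1  [with H=-2, G=-3]  = -4
M = L - 2·D + 2·K  [with L=-5, D=9, K=-4]  = -31

-31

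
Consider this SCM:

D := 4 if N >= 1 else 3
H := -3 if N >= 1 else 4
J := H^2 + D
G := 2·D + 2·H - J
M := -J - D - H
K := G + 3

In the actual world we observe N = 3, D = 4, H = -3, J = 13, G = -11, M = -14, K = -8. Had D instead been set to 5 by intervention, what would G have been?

-10

do(D=5) replaces the equation D := 4 if N >= 1 else 3 with the constant D = 5.
H = -3 if N >= 1 else 4  [with N=3]  = -3
J = H^2 + D  [with H=-3, D=5]  = 14
G = 2·D + 2·H - J  [with D=5, H=-3, J=14]  = -10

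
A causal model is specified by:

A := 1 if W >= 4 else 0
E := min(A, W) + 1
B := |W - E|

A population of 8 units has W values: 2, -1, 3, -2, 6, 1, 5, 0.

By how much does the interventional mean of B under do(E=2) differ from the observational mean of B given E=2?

The intervention sets E=2 in all 8 units regardless of W. Recomputing B per unit gives 0, 3, 1, 4, 4, 1, 3, 2; average 2.25.
Observing E=2 restricts to units where E's equation naturally yields 2: W ∈ {6, 5}. In that subpopulation B = 4, 3, mean 3.5.
Difference = 2.25 − 3.5 = -1.25.

-1.25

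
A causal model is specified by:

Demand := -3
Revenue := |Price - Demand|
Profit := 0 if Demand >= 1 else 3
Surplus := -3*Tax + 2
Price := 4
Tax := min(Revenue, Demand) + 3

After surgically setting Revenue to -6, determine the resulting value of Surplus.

11

The intervention breaks the incoming arrows to Revenue: Revenue := |Price - Demand| no longer applies, and Revenue = -6.
Tax = min(Revenue, Demand) + 3  [with Revenue=-6, Demand=-3]  = -3
Surplus = -3*Tax + 2  [with Tax=-3]  = 11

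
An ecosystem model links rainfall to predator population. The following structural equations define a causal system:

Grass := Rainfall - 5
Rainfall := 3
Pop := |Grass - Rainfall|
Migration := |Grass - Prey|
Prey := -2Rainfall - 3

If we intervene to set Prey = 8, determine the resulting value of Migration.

The intervention breaks the incoming arrows to Prey: Prey := -2Rainfall - 3 no longer applies, and Prey = 8.
Grass = Rainfall - 5  [with Rainfall=3]  = -2
Migration = |Grass - Prey|  [with Grass=-2, Prey=8]  = 10

10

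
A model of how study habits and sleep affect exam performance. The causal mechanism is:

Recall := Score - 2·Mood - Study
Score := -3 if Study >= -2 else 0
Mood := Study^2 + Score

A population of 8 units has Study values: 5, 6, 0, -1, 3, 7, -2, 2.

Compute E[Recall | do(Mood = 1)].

Under do(Mood=1), Mood's equation is replaced by Mood=1 for every unit. Per-unit Recall: -10, -11, -5, -4, -8, -12, -3, -7. Mean = -7.5.

-7.5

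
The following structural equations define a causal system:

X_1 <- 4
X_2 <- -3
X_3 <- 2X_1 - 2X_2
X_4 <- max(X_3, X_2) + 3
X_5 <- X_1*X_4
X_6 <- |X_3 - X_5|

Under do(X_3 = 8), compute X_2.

-3

Under do(X_3=8), the mechanism X_3 <- 2X_1 - 2X_2 is discarded; X_3 is fixed at 8.
Since X_2 is not a descendant of the intervened variable, it is unaffected.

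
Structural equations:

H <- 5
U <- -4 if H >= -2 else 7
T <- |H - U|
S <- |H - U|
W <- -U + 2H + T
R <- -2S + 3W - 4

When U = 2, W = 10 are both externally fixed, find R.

20

Setting U = 2, W = 10 by intervention discards those variables' equations.
S = |H - U|  [with H=5, U=2]  = 3
R = -2S + 3W - 4  [with S=3, W=10]  = 20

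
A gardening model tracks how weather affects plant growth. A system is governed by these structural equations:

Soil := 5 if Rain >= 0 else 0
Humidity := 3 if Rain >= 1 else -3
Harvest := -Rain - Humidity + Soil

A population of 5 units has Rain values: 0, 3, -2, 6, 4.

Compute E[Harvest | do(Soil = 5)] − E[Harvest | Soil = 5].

The intervention sets Soil=5 in all 5 units regardless of Rain. Recomputing Harvest per unit gives 8, -1, 10, -4, -2; average 2.2.
Conditioning on Soil=5 selects the 4 unit(s) with Rain ∈ {0, 3, 6, 4}. Their Harvest values: 8, -1, -4, -2. Mean = 0.25.
Difference = 2.2 − 0.25 = 1.95.

1.95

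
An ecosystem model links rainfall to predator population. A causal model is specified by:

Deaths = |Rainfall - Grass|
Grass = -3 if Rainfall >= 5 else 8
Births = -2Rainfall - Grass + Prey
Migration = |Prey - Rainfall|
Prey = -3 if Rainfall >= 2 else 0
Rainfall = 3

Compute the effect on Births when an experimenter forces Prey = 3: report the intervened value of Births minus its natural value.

The intervention breaks the incoming arrows to Prey: Prey = -3 if Rainfall >= 2 else 0 no longer applies, and Prey = 3.
Grass = -3 if Rainfall >= 5 else 8  [with Rainfall=3]  = 8
Births = -2Rainfall - Grass + Prey  [with Rainfall=3, Grass=8, Prey=3]  = -11
Without intervention: Grass = -3 if Rainfall >= 5 else 8  [with Rainfall=3]  = 8; Prey = -3 if Rainfall >= 2 else 0  [with Rainfall=3]  = -3; Births = -2Rainfall - Grass + Prey  [with Rainfall=3, Grass=8, Prey=-3]  = -17.
Change = -11 − (-17) = 6.

6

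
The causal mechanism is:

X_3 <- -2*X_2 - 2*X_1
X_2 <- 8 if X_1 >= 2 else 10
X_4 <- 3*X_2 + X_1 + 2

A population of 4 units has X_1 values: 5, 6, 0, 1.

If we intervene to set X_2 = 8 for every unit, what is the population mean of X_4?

Every unit gets X_2=8 under the intervention. X_4 values become 31, 32, 26, 27; E[X_4|do(X_2=8)] = 29.

29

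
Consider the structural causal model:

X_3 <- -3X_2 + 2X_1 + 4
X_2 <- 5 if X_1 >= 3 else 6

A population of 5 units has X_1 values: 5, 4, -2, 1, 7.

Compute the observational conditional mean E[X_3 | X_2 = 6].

-15

Conditioning on X_2=6 selects the 2 unit(s) with X_1 ∈ {-2, 1}. Their X_3 values: -18, -12. Mean = -15.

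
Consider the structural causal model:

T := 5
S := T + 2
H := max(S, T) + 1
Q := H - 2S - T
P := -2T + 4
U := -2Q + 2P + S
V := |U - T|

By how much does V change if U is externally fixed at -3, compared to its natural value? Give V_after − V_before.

Intervening sets U = -3 and removes its equation (U := -2Q + 2P + S).
V = |U - T|  [with U=-3, T=5]  = 8
Without intervention: S = T + 2  [with T=5]  = 7; H = max(S, T) + 1  [with S=7, T=5]  = 8; Q = H - 2S - T  [with H=8, S=7, T=5]  = -11; P = -2T + 4  [with T=5]  = -6; U = -2Q + 2P + S  [with Q=-11, P=-6, S=7]  = 17; V = |U - T|  [with U=17, T=5]  = 12.
Change = 8 − 12 = -4.

-4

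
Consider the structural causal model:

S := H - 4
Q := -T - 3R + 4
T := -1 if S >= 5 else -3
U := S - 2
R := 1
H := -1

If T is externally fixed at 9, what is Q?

Under do(T=9), the mechanism T := -1 if S >= 5 else -3 is discarded; T is fixed at 9.
Q = -T - 3R + 4  [with T=9, R=1]  = -8

-8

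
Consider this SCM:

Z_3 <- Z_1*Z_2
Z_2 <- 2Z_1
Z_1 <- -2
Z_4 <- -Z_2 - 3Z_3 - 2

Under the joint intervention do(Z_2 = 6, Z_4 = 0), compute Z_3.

-12

The joint intervention fixes Z_2 = 6, Z_4 = 0, removing each variable's own equation.
Z_3 = Z_1*Z_2  [with Z_1=-2, Z_2=6]  = -12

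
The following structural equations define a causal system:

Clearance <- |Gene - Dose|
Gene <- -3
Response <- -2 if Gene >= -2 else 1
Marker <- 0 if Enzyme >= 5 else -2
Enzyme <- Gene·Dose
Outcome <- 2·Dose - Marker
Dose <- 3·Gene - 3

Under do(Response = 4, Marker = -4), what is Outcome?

-20

Setting Response = 4, Marker = -4 by intervention discards those variables' equations.
Dose = 3·Gene - 3  [with Gene=-3]  = -12
Outcome = 2·Dose - Marker  [with Dose=-12, Marker=-4]  = -20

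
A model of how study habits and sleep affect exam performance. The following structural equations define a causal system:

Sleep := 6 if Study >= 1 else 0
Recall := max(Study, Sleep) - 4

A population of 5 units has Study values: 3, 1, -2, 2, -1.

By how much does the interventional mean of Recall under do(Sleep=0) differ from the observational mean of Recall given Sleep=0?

1.2

The intervention sets Sleep=0 in all 5 units regardless of Study. Recomputing Recall per unit gives -1, -3, -4, -2, -4; average -2.8.
Conditioning on Sleep=0 selects the 2 unit(s) with Study ∈ {-2, -1}. Their Recall values: -4, -4. Mean = -4.
Difference = -2.8 − (-4) = 1.2.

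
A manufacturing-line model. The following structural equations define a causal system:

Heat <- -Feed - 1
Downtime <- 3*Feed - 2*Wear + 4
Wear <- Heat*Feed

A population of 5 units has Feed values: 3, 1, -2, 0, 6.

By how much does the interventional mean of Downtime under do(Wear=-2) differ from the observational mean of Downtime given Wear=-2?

6.3

Under do(Wear=-2), Wear's equation is replaced by Wear=-2 for every unit. Per-unit Downtime: 17, 11, 2, 8, 26. Mean = 12.8.
Conditioning on Wear=-2 selects the 2 unit(s) with Feed ∈ {1, -2}. Their Downtime values: 11, 2. Mean = 6.5.
Difference = 12.8 − 6.5 = 6.3.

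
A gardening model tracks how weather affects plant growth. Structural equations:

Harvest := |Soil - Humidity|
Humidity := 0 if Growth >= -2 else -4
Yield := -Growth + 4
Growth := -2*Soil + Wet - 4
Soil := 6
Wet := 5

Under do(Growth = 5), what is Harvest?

6

The intervention breaks the incoming arrows to Growth: Growth := -2*Soil + Wet - 4 no longer applies, and Growth = 5.
Humidity = 0 if Growth >= -2 else -4  [with Growth=5]  = 0
Harvest = |Soil - Humidity|  [with Soil=6, Humidity=0]  = 6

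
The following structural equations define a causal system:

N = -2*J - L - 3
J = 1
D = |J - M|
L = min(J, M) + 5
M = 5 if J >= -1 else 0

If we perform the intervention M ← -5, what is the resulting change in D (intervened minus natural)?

The intervention breaks the incoming arrows to M: M = 5 if J >= -1 else 0 no longer applies, and M = -5.
D = |J - M|  [with J=1, M=-5]  = 6
Without intervention: M = 5 if J >= -1 else 0  [with J=1]  = 5; D = |J - M|  [with J=1, M=5]  = 4.
Change = 6 − 4 = 2.

2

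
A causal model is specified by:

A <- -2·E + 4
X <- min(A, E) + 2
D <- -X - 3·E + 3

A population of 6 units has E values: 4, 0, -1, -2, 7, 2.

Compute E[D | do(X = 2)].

do(X=2) breaks X's dependence on E. With X=2 fixed, D across the units is -11, 1, 4, 7, -20, -5, mean -4.

-4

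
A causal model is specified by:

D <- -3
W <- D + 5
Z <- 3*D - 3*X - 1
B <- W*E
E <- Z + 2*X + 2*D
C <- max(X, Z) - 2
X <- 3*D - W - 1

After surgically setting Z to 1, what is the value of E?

-29

Under do(Z=1), the mechanism Z <- 3*D - 3*X - 1 is discarded; Z is fixed at 1.
W = D + 5  [with D=-3]  = 2
X = 3*D - W - 1  [with D=-3, W=2]  = -12
E = Z + 2*X + 2*D  [with Z=1, X=-12, D=-3]  = -29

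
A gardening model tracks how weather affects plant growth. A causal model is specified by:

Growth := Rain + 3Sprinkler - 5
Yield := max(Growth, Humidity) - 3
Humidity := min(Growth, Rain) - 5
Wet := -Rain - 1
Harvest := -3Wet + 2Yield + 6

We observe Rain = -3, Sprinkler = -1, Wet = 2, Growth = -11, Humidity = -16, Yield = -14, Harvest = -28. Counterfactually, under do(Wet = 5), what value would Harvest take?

The intervention breaks the incoming arrows to Wet: Wet := -Rain - 1 no longer applies, and Wet = 5.
Growth = Rain + 3Sprinkler - 5  [with Rain=-3, Sprinkler=-1]  = -11
Humidity = min(Growth, Rain) - 5  [with Growth=-11, Rain=-3]  = -16
Yield = max(Growth, Humidity) - 3  [with Growth=-11, Humidity=-16]  = -14
Harvest = -3Wet + 2Yield + 6  [with Wet=5, Yield=-14]  = -37

-37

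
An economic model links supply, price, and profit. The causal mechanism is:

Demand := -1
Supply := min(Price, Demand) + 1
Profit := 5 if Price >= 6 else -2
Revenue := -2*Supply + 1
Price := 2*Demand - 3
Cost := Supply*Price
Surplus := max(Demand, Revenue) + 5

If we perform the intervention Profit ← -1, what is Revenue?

9

do(Profit=-1) replaces the equation Profit := 5 if Price >= 6 else -2 with the constant Profit = -1.
Since Revenue is not a descendant of the intervened variable, it is unaffected.
Price = 2*Demand - 3  [with Demand=-1]  = -5
Supply = min(Price, Demand) + 1  [with Price=-5, Demand=-1]  = -4
Revenue = -2*Supply + 1  [with Supply=-4]  = 9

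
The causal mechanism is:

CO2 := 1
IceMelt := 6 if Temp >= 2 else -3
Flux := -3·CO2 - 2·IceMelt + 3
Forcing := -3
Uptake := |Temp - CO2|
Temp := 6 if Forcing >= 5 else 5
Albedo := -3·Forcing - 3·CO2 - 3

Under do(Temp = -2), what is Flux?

6

The intervention breaks the incoming arrows to Temp: Temp := 6 if Forcing >= 5 else 5 no longer applies, and Temp = -2.
IceMelt = 6 if Temp >= 2 else -3  [with Temp=-2]  = -3
Flux = -3·CO2 - 2·IceMelt + 3  [with CO2=1, IceMelt=-3]  = 6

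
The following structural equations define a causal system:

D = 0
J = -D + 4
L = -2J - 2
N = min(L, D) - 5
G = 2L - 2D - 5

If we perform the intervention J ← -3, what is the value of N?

-5

Under do(J=-3), the mechanism J = -D + 4 is discarded; J is fixed at -3.
L = -2J - 2  [with J=-3]  = 4
N = min(L, D) - 5  [with L=4, D=0]  = -5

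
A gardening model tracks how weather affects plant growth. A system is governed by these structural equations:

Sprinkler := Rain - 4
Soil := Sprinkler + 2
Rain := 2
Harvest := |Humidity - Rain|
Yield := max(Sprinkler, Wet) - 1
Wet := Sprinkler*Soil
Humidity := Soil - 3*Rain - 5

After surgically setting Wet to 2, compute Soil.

0

Under do(Wet=2), the mechanism Wet := Sprinkler*Soil is discarded; Wet is fixed at 2.
Since Soil is not a descendant of the intervened variable, it is unaffected.
Sprinkler = Rain - 4  [with Rain=2]  = -2
Soil = Sprinkler + 2  [with Sprinkler=-2]  = 0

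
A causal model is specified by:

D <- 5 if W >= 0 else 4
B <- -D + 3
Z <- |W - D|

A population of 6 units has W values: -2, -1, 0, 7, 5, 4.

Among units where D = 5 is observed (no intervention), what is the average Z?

Observing D=5 restricts to units where D's equation naturally yields 5: W ∈ {0, 7, 5, 4}. In that subpopulation Z = 5, 2, 0, 1, mean 2.

2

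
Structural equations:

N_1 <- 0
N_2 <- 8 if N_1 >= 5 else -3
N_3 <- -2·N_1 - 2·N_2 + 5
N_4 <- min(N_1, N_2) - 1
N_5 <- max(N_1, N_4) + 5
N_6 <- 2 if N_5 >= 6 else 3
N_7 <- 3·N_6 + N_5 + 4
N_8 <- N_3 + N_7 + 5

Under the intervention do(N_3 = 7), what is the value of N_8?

30

The intervention breaks the incoming arrows to N_3: N_3 <- -2·N_1 - 2·N_2 + 5 no longer applies, and N_3 = 7.
N_2 = 8 if N_1 >= 5 else -3  [with N_1=0]  = -3
N_4 = min(N_1, N_2) - 1  [with N_1=0, N_2=-3]  = -4
N_5 = max(N_1, N_4) + 5  [with N_1=0, N_4=-4]  = 5
N_6 = 2 if N_5 >= 6 else 3  [with N_5=5]  = 3
N_7 = 3·N_6 + N_5 + 4  [with N_6=3, N_5=5]  = 18
N_8 = N_3 + N_7 + 5  [with N_3=7, N_7=18]  = 30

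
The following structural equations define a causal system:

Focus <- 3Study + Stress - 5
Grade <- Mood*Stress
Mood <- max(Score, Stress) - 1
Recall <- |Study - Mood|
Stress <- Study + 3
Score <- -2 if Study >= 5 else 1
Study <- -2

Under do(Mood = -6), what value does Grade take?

-6

Under do(Mood=-6), the mechanism Mood <- max(Score, Stress) - 1 is discarded; Mood is fixed at -6.
Stress = Study + 3  [with Study=-2]  = 1
Grade = Mood*Stress  [with Mood=-6, Stress=1]  = -6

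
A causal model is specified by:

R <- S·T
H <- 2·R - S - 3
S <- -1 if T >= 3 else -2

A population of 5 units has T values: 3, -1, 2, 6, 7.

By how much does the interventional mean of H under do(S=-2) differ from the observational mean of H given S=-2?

Under do(S=-2), S's equation is replaced by S=-2 for every unit. Per-unit H: -13, 3, -9, -25, -29. Mean = -14.6.
Observing S=-2 restricts to units where S's equation naturally yields -2: T ∈ {-1, 2}. In that subpopulation H = 3, -9, mean -3.
Difference = -14.6 − (-3) = -11.6.

-11.6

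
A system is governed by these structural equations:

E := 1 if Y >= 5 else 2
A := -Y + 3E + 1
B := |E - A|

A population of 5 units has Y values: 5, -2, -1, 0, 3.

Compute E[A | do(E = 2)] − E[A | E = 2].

Every unit gets E=2 under the intervention. A values become 2, 9, 8, 7, 4; E[A|do(E=2)] = 6.
Conditioning on E=2 selects the 4 unit(s) with Y ∈ {-2, -1, 0, 3}. Their A values: 9, 8, 7, 4. Mean = 7.
Difference = 6 − 7 = -1.

-1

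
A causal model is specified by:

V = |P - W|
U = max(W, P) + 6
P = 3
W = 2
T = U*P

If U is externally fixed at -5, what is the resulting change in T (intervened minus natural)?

Intervening sets U = -5 and removes its equation (U = max(W, P) + 6).
T = U*P  [with U=-5, P=3]  = -15
Without intervention: U = max(W, P) + 6  [with W=2, P=3]  = 9; T = U*P  [with U=9, P=3]  = 27.
Change = -15 − 27 = -42.

-42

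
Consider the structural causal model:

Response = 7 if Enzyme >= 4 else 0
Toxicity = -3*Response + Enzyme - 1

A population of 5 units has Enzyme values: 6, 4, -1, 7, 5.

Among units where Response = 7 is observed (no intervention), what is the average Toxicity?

-16.5

Conditioning on Response=7 selects the 4 unit(s) with Enzyme ∈ {6, 4, 7, 5}. Their Toxicity values: -16, -18, -15, -17. Mean = -16.5.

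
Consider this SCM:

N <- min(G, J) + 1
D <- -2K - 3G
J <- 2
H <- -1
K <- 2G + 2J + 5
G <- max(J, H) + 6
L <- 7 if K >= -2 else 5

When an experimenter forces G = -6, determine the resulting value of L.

5

do(G=-6) replaces the equation G <- max(J, H) + 6 with the constant G = -6.
K = 2G + 2J + 5  [with G=-6, J=2]  = -3
L = 7 if K >= -2 else 5  [with K=-3]  = 5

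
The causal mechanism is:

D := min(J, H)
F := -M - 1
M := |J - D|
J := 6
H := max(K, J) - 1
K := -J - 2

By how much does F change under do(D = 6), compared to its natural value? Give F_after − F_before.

Under do(D=6), the mechanism D := min(J, H) is discarded; D is fixed at 6.
M = |J - D|  [with J=6, D=6]  = 0
F = -M - 1  [with M=0]  = -1
Without intervention: K = -J - 2  [with J=6]  = -8; H = max(K, J) - 1  [with K=-8, J=6]  = 5; D = min(J, H)  [with J=6, H=5]  = 5; M = |J - D|  [with J=6, D=5]  = 1; F = -M - 1  [with M=1]  = -2.
Change = -1 − (-2) = 1.

1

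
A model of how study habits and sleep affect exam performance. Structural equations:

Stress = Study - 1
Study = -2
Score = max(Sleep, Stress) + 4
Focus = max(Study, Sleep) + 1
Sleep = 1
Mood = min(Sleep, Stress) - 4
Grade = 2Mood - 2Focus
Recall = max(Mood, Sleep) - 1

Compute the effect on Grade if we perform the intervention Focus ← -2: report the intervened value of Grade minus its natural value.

8

do(Focus=-2) replaces the equation Focus = max(Study, Sleep) + 1 with the constant Focus = -2.
Stress = Study - 1  [with Study=-2]  = -3
Mood = min(Sleep, Stress) - 4  [with Sleep=1, Stress=-3]  = -7
Grade = 2Mood - 2Focus  [with Mood=-7, Focus=-2]  = -10
Without intervention: Stress = Study - 1  [with Study=-2]  = -3; Focus = max(Study, Sleep) + 1  [with Study=-2, Sleep=1]  = 2; Mood = min(Sleep, Stress) - 4  [with Sleep=1, Stress=-3]  = -7; Grade = 2Mood - 2Focus  [with Mood=-7, Focus=2]  = -18.
Change = -10 − (-18) = 8.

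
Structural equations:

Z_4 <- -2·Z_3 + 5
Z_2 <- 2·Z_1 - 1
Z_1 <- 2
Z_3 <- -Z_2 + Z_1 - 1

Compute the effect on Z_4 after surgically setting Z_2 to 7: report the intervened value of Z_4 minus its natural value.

8

Under do(Z_2=7), the mechanism Z_2 <- 2·Z_1 - 1 is discarded; Z_2 is fixed at 7.
Z_3 = -Z_2 + Z_1 - 1  [with Z_2=7, Z_1=2]  = -6
Z_4 = -2·Z_3 + 5  [with Z_3=-6]  = 17
Without intervention: Z_2 = 2·Z_1 - 1  [with Z_1=2]  = 3; Z_3 = -Z_2 + Z_1 - 1  [with Z_2=3, Z_1=2]  = -2; Z_4 = -2·Z_3 + 5  [with Z_3=-2]  = 9.
Change = 17 − 9 = 8.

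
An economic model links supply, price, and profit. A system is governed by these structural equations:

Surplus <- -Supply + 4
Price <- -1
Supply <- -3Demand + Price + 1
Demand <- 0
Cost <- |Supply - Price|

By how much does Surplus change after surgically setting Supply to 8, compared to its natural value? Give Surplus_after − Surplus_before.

do(Supply=8) replaces the equation Supply <- -3Demand + Price + 1 with the constant Supply = 8.
Surplus = -Supply + 4  [with Supply=8]  = -4
Without intervention: Supply = -3Demand + Price + 1  [with Demand=0, Price=-1]  = 0; Surplus = -Supply + 4  [with Supply=0]  = 4.
Change = -4 − 4 = -8.

-8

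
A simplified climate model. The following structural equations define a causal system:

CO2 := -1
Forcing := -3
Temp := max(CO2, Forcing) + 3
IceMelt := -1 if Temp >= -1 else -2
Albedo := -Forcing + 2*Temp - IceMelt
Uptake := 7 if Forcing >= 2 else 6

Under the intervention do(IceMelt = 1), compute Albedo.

Intervening sets IceMelt = 1 and removes its equation (IceMelt := -1 if Temp >= -1 else -2).
Temp = max(CO2, Forcing) + 3  [with CO2=-1, Forcing=-3]  = 2
Albedo = -Forcing + 2*Temp - IceMelt  [with Forcing=-3, Temp=2, IceMelt=1]  = 6

6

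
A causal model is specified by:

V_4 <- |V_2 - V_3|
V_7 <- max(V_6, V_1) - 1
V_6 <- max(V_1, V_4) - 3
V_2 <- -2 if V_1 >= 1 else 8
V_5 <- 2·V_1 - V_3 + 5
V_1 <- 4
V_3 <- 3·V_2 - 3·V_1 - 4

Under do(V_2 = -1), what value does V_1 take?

4

Under do(V_2=-1), the mechanism V_2 <- -2 if V_1 >= 1 else 8 is discarded; V_2 is fixed at -1.
V_1 is not downstream of the intervention, so its value is determined by the original equations.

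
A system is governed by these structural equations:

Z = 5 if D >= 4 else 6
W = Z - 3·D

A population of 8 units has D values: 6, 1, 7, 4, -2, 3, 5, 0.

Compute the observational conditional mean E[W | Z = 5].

Observing Z=5 restricts to units where Z's equation naturally yields 5: D ∈ {6, 7, 4, 5}. In that subpopulation W = -13, -16, -7, -10, mean -11.5.

-11.5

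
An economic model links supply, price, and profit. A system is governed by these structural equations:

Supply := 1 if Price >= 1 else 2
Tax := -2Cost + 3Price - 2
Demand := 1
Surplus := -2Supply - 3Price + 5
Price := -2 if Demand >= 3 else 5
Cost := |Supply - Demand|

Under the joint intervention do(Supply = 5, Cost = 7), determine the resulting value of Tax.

Setting Supply = 5, Cost = 7 by intervention discards those variables' equations.
Price = -2 if Demand >= 3 else 5  [with Demand=1]  = 5
Tax = -2Cost + 3Price - 2  [with Cost=7, Price=5]  = -1

-1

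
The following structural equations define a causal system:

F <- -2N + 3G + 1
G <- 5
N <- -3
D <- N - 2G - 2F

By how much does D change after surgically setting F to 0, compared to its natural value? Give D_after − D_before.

The intervention breaks the incoming arrows to F: F <- -2N + 3G + 1 no longer applies, and F = 0.
D = N - 2G - 2F  [with N=-3, G=5, F=0]  = -13
Without intervention: F = -2N + 3G + 1  [with N=-3, G=5]  = 22; D = N - 2G - 2F  [with N=-3, G=5, F=22]  = -57.
Change = -13 − (-57) = 44.

44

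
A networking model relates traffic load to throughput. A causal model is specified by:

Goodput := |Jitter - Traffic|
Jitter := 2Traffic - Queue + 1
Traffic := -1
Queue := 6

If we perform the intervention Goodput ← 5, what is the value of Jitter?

Under do(Goodput=5), the mechanism Goodput := |Jitter - Traffic| is discarded; Goodput is fixed at 5.
Since Jitter is not a descendant of the intervened variable, it is unaffected.
Jitter = 2Traffic - Queue + 1  [with Traffic=-1, Queue=6]  = -7

-7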